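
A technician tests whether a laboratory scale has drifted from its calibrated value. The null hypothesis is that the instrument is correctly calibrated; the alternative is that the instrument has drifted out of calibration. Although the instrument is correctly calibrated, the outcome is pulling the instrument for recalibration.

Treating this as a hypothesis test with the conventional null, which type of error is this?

'Pulling the instrument for recalibration' corresponds to rejecting H₀.
H₀ was rejected but H₀ is true — a Type I error (false positive).

Type I error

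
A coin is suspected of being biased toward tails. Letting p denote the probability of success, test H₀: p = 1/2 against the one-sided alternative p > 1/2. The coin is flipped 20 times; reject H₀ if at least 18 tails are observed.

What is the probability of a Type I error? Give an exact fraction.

211/1048576

The Type I error probability is α = P(K ≥ 18) computed under H₀, where K ~ Binomial(20, 1/2).
That's C(20,18) + C(20,19) + C(20,20) over 2^20, i.e. (190 + 20 + 1)/1048576 = 211/1048576.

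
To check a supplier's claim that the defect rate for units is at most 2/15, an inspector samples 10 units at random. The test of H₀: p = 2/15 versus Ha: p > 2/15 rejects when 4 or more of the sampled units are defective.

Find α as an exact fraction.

Under H₀, Y ~ Binomial(10, 2/15); the Type I error rate is P(Y ≥ 4).
Computing the lower-tail complement: 1 − 185672861803/192216796875 = 6543935072/192216796875.

6543935072/192216796875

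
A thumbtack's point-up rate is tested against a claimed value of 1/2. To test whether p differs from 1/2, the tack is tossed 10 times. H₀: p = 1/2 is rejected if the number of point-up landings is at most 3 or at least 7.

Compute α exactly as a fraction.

Under H₀, K ~ Binomial(10, 1/2); α is the probability of landing in either tail, P(K ≤ 3) + P(K ≥ 7).
By symmetry, α = 2·P(K ≤ 3) = 2·(1 + 10 + 45 + 120)/1024 = 352/1024 = 11/32.

11/32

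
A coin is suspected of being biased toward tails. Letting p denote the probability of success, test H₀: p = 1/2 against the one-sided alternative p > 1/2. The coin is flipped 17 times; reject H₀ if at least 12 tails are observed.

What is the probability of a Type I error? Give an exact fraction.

4701/65536

The Type I error probability is α = P(S ≥ 12) computed under H₀, where S ~ Binomial(17, 1/2).
Summing the upper tail: (6188 + 2380 + 680 + 136 + 17 + 1) / 2^17 = 9402/131072 = 4701/65536.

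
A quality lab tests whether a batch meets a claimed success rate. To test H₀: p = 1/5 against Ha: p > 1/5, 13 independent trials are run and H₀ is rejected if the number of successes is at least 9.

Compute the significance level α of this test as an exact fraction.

The Type I error probability is α = P(X ≥ 9) computed under H₀, where X ~ Binomial(13, 1/5).
Summing C(13,j)(1/5)^j(4/5)^{13−j} for j = 9,…,13 gives 40529/244140625.

40529/244140625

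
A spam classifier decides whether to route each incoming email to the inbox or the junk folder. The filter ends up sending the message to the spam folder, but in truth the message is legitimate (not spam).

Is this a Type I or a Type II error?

The null hypothesis here is that the message is legitimate (not spam).
'Sending the message to the spam folder' corresponds to rejecting H₀.
H₀ was rejected but H₀ is true — a Type I error (false positive).

Type I error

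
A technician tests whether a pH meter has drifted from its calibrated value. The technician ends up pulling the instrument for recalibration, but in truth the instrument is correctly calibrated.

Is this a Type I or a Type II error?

Type I error

The null hypothesis here is that the instrument is correctly calibrated.
'Pulling the instrument for recalibration' corresponds to rejecting H₀.
H₀ was rejected but H₀ is true — a Type I error (false positive).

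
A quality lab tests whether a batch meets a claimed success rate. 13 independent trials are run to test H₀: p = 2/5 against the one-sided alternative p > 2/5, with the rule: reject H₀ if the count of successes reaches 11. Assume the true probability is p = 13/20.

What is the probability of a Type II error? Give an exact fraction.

Under the alternative p = 13/20, K ~ Binomial(13, 13/20); β is the probability the test does not reject, P(K < 11).
Adding the binomial probabilities P(K=0)+…+P(K=10) at p = 13/20 gives 36323681060626281/40960000000000000.

36323681060626281/40960000000000000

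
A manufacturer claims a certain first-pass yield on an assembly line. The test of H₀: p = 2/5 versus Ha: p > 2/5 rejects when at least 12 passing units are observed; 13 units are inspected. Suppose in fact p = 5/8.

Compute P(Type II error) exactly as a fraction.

134753406597/137438953472

β = P(fail to reject H₀ | Ha true) = P(S ≤ 11 | p = 5/8), S ~ Binomial(13, 5/8).
Adding the binomial probabilities P(S=0)+…+P(S=11) at p = 5/8 gives 134753406597/137438953472.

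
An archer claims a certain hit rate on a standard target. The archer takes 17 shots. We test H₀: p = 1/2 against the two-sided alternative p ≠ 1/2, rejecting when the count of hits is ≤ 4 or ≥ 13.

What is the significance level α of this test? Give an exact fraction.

Under H₀, X ~ Binomial(17, 1/2); α is the probability of landing in either tail, P(X ≤ 4) + P(X ≥ 13).
The two tails are symmetric, so α = 2·(1 + 17 + 136 + 680 + 2380)/2^17 = 6428/131072 = 1607/32768.

1607/32768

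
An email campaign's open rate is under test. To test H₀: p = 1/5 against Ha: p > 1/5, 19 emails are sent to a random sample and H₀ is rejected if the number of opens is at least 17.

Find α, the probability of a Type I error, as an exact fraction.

2813/19073486328125

The Type I error probability is α = P(Y ≥ 17) computed under H₀, where Y ~ Binomial(19, 1/5).
Adding the binomial terms for j = 17 through 19 with p = 1/5 yields 2813/19073486328125.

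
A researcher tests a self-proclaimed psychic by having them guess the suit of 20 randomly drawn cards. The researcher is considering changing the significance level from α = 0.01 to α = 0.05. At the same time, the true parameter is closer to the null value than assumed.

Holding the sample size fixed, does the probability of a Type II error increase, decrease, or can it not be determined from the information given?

The first change alone would make β decrease; the second alone would make β increase. Which effect dominates depends on the magnitudes, which are not given.

Cannot be determined from the information given.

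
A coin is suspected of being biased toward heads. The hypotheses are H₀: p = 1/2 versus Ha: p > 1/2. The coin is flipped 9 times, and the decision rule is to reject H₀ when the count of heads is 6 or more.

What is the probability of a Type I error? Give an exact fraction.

65/256

The Type I error probability is α = P(X ≥ 6) computed under H₀, where X ~ Binomial(9, 1/2).
That's C(9,6) + C(9,7) + C(9,8) + C(9,9) over 2^9, i.e. (84 + 36 + 9 + 1)/512 = 130/512 = 65/256.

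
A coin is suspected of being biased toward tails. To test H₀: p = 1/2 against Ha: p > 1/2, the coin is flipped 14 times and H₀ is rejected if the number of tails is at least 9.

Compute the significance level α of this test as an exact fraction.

α = P(reject H₀ | H₀ true) = P(Y ≥ 9 | p = 1/2), with Y ~ Binomial(14, 1/2).
P(Y ≥ 9) = [C(14,9) + C(14,10) + C(14,11) + C(14,12) + C(14,13) + C(14,14)] / 2^14 = (2002 + 1001 + 364 + 91 + 14 + 1) / 16384 = 3473/16384.

3473/16384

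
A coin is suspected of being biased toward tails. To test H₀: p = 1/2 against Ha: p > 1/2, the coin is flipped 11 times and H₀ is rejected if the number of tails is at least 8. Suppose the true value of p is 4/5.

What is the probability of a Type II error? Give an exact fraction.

12589/78125

β = P(fail to reject H₀ | Ha true) = P(S ≤ 7 | p = 4/5), S ~ Binomial(11, 4/5).
Summing C(11,j)·(4/5)^j·(1/5)^{11-j} for j = 0..7 gives 12589/78125.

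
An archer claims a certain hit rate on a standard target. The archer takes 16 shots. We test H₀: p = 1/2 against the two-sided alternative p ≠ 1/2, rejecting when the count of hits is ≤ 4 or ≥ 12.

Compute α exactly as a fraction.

α = P(X ≤ 4 or X ≥ 12 | p = 1/2), X ~ Binomial(16, 1/2).
By symmetry, α = 2·P(X ≤ 4) = 2·(1 + 16 + 120 + 560 + 1820)/65536 = 5034/65536 = 2517/32768.

2517/32768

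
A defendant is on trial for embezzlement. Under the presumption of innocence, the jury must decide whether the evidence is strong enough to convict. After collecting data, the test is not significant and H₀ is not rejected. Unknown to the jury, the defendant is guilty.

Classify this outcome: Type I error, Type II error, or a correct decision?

Type II error

The conventional null hypothesis here is that the defendant is innocent.
H₀ was not rejected, but H₀ is actually false.
Failing to reject a false null hypothesis is a Type II error (false negative).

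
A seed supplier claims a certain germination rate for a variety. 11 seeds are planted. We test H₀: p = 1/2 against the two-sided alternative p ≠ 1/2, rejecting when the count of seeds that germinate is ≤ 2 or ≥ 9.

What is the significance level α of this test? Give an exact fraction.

67/1024

The significance level is the null-hypothesis probability of the rejection region {≤2} ∪ {≥9}.
The two tails are symmetric, so α = 2·(1 + 11 + 55)/2^11 = 134/2048 = 67/1024.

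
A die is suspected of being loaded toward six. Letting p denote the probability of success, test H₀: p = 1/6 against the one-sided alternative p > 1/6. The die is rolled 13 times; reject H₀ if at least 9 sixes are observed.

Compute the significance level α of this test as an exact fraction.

Under H₀, Y ~ Binomial(13, 1/6), and α = P(Y ≥ 9).
P(Y ≥ 9) = Σ_{j=9}^{13} C(13,j)·(1/6)^j·(5/6)^{13-j} = 53849/1451188224.

53849/1451188224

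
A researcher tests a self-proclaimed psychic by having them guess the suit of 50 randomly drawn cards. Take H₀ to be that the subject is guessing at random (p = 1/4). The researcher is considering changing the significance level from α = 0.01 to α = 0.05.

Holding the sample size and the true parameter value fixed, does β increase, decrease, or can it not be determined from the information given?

A larger α widens the rejection region, so when the alternative is true more outcomes lead to rejection — failing to reject becomes less likely.

It decreases.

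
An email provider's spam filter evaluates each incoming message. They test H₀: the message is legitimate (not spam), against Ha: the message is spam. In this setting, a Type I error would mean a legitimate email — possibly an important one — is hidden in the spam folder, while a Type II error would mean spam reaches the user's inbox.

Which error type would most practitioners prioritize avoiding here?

The Type I consequence (a legitimate email — possibly an important one — is hidden in the spam folder) is more severe than the Type II consequence (spam reaches the user's inbox).

Type I error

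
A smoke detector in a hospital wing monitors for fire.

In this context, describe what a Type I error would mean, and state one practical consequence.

A Type I error would mean concluding that there is a fire when in fact there is no fire. Consequence: the building is evacuated for a false alarm, disrupting work.

With the conventional null hypothesis that there is no fire:
A Type I error is rejecting H₀ when H₀ is true.
Here that means sounding the alarm and evacuating the building when actually there is no fire.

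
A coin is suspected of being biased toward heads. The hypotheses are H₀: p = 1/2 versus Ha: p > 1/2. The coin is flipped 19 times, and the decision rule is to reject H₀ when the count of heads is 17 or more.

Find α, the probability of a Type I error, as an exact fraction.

Under H₀, S ~ Binomial(19, 1/2), and α = P(S ≥ 17).
P(S ≥ 17) = [C(19,17) + C(19,18) + C(19,19)] / 2^19 = (171 + 19 + 1) / 524288 = 191/524288.

191/524288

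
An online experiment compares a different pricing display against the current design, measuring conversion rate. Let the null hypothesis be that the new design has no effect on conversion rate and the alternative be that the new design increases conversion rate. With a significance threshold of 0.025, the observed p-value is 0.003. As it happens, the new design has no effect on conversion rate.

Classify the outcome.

Type I error

Since p = 0.003 < α = 0.025, H₀ is rejected.
H₀ is true (actually the new design has no effect on conversion rate).
Rejecting a true H₀ is a Type I error.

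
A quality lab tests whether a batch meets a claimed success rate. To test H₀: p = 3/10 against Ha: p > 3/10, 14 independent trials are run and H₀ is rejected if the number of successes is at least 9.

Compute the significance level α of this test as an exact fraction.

828852291297/100000000000000

Under H₀, S ~ Binomial(14, 3/10), and α = P(S ≥ 9).
P(S ≥ 9) = Σ_{j=9}^{14} C(14,j)·(3/10)^j·(7/10)^{14-j} = 828852291297/100000000000000.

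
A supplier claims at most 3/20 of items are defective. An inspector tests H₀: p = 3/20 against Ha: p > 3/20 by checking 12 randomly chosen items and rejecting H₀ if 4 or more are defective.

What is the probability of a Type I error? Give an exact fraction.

75535426487313/819200000000000

The significance level is the probability, assuming p = 3/20, of seeing 4 or more defectives in 12 draws.
Via the complement, α = 1 − Σ_{j=0}^{3} C(12,j)(3/20)^j(17/20)^{12-j} = 75535426487313/819200000000000.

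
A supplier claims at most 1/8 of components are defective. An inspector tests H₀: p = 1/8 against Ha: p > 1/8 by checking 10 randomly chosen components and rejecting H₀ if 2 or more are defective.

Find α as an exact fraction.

387730505/1073741824

α = P(reject H₀ | H₀ true) = P(Y ≥ 2 | p = 1/8), Y ~ Binomial(10, 1/8).
Computing the lower-tail complement: 1 − 686011319/1073741824 = 387730505/1073741824.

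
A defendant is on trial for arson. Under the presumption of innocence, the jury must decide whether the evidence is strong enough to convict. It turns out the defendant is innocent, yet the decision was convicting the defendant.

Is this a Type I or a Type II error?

The null hypothesis here is that the defendant is innocent.
'Convicting the defendant' corresponds to rejecting H₀.
H₀ was rejected but H₀ is true — a Type I error (false positive).

Type I error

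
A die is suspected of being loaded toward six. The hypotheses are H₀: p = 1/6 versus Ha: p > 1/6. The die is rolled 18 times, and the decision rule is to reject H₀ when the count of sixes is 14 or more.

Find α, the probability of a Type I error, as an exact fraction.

The Type I error probability is α = P(X ≥ 14) computed under H₀, where X ~ Binomial(18, 1/6).
Summing C(18,j)(1/6)^j(5/6)^{18−j} for j = 14,…,18 gives 126151/6347497291776.

126151/6347497291776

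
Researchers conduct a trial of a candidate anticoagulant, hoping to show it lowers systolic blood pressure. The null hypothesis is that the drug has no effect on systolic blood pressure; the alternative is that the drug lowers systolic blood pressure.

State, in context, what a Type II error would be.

A Type II error is failing to reject H₀ when H₀ is false.
Here that means concluding there is insufficient evidence that the drug works when actually the drug lowers systolic blood pressure.

A Type II error would mean concluding that the drug has no effect on systolic blood pressure (or at least failing to establish that the drug lowers systolic blood pressure) when in fact the drug lowers systolic blood pressure.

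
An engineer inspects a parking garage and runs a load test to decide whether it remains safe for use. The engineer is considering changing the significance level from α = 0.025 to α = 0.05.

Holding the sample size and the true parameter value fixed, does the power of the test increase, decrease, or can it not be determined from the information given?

It increases.

A larger α widens the rejection region, so when the alternative is true more outcomes lead to rejection — failing to reject becomes less likely.
Since power = 1 − β and β decreases, power increases.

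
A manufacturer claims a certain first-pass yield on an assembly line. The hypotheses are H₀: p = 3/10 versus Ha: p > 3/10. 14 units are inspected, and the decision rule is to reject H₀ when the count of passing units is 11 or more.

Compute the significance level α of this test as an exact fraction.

The Type I error probability is α = P(K ≥ 11) computed under H₀, where K ~ Binomial(14, 3/10).
Adding the binomial terms for j = 11 through 14 with p = 3/10 yields 12323939643/50000000000000.

12323939643/50000000000000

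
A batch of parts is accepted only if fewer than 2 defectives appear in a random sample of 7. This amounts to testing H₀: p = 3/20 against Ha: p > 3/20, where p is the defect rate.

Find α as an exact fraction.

α = P(reject H₀ | H₀ true) = P(X ≥ 2 | p = 3/20), X ~ Binomial(7, 3/20).
α = 1 − P(X ≤ 1) = 1 − 458613811/640000000 = 181386189/640000000.

181386189/640000000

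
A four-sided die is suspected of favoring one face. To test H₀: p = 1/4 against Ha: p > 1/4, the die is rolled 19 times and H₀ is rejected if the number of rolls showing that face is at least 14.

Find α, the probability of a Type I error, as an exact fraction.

Under H₀, S ~ Binomial(19, 1/4), and α = P(S ≥ 14).
P(S ≥ 14) = Σ_{j=14}^{19} C(19,j)·(1/4)^j·(3/4)^{19-j} = 395915/34359738368.

395915/34359738368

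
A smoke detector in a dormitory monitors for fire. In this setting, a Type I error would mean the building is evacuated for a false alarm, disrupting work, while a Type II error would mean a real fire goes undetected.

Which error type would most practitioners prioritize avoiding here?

The Type II consequence (a real fire goes undetected) is more severe than the Type I consequence (the building is evacuated for a false alarm, disrupting work).

Type II error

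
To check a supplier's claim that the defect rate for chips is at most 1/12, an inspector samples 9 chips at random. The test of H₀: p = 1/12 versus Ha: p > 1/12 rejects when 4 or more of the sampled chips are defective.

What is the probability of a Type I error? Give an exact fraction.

5563363/1289945088

Under H₀, Y ~ Binomial(9, 1/12); the Type I error rate is P(Y ≥ 4).
Computing the lower-tail complement: 1 − 1284381725/1289945088 = 5563363/1289945088.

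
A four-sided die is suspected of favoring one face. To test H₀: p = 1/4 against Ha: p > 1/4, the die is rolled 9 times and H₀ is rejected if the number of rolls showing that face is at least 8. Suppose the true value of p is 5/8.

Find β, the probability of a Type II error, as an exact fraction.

3803679/4194304

A Type II error is failing to reject when Ha holds: with p = 5/8, β = P(S ≤ 7).
Equivalently, β = 1 − P(S ≥ 8) = 3803679/4194304.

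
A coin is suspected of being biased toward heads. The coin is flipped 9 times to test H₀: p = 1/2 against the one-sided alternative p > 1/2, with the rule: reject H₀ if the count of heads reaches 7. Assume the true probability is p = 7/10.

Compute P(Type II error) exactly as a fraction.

β = P(fail to reject H₀ | Ha true) = P(S ≤ 6 | p = 7/10), S ~ Binomial(9, 7/10).
Summing C(9,j)·(7/10)^j·(3/10)^{9-j} for j = 0..6 gives 268584417/500000000.

268584417/500000000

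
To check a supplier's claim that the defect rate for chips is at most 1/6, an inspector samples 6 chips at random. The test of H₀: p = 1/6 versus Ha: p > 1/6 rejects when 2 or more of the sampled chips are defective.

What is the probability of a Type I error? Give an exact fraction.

Under H₀, S ~ Binomial(6, 1/6); the Type I error rate is P(S ≥ 2).
Computing the lower-tail complement: 1 − 34375/46656 = 12281/46656.

12281/46656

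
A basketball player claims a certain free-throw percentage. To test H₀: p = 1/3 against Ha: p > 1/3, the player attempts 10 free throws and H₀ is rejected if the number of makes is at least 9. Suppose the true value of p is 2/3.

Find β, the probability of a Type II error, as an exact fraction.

17635/19683

β = P(fail to reject H₀ | Ha true) = P(Y ≤ 8 | p = 2/3), Y ~ Binomial(10, 2/3).
Equivalently, β = 1 − P(Y ≥ 9) = 17635/19683.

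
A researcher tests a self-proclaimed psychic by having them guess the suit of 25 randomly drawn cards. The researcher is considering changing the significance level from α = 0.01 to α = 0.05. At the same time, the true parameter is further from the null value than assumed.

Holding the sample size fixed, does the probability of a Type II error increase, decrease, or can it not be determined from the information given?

A larger α widens the rejection region, so when the alternative is true more outcomes lead to rejection — failing to reject becomes less likely. A larger true effect moves the Ha sampling distribution further from the H₀ critical value, making rejection more likely when Ha is true. Both changes push β in the same direction.

It decreases.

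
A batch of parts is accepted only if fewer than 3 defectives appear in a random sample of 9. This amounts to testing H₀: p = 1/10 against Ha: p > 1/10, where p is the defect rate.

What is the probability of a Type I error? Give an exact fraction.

α = P(reject H₀ | H₀ true) = P(X ≥ 3 | p = 1/10), X ~ Binomial(9, 1/10).
Via the complement, α = 1 − Σ_{j=0}^{2} C(9,j)(1/10)^j(9/10)^{9-j} = 26486069/500000000.

26486069/500000000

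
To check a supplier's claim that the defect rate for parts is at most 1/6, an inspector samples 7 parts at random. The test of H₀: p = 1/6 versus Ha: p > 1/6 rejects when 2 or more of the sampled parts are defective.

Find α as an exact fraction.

Under H₀, Y ~ Binomial(7, 1/6); the Type I error rate is P(Y ≥ 2).
Computing the lower-tail complement: 1 − 15625/23328 = 7703/23328.

7703/23328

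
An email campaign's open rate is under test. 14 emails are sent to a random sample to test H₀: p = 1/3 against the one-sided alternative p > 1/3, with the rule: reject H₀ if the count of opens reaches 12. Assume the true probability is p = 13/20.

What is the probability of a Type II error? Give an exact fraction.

Under the alternative p = 13/20, K ~ Binomial(14, 13/20); β is the probability the test does not reject, P(K < 12).
Summing C(14,j)·(13/20)^j·(7/20)^{14-j} for j = 0..11 gives 750447350803558569/819200000000000000.

750447350803558569/819200000000000000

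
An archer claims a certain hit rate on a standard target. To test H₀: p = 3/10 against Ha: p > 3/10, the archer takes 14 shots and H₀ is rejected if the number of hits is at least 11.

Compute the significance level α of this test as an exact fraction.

α = P(reject H₀ | H₀ true) = P(Y ≥ 11 | p = 3/10), with Y ~ Binomial(14, 3/10).
Adding the binomial terms for j = 11 through 14 with p = 3/10 yields 12323939643/50000000000000.

12323939643/50000000000000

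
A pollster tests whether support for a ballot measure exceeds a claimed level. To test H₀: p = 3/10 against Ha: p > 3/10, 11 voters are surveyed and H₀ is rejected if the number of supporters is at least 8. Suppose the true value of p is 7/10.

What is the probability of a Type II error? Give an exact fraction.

Under the alternative p = 7/10, S ~ Binomial(11, 7/10); β is the probability the test does not reject, P(S < 8).
Equivalently, β = 1 − P(S ≥ 8) = 1076094153/2500000000.

1076094153/2500000000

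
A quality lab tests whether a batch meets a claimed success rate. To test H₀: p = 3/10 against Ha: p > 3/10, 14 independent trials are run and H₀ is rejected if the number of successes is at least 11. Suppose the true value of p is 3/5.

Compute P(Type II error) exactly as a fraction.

5344795024/6103515625

Under the alternative p = 3/5, K ~ Binomial(14, 3/5); β is the probability the test does not reject, P(K < 11).
Equivalently, β = 1 − P(K ≥ 11) = 5344795024/6103515625.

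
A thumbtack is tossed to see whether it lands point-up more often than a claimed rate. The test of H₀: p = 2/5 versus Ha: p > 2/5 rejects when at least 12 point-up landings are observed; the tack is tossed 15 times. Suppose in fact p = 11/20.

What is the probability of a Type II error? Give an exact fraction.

A Type II error is failing to reject when Ha holds: with p = 11/20, β = P(Y ≤ 11).
Equivalently, β = 1 − P(Y ≥ 12) = 7844484964274060391/8192000000000000000.

7844484964274060391/8192000000000000000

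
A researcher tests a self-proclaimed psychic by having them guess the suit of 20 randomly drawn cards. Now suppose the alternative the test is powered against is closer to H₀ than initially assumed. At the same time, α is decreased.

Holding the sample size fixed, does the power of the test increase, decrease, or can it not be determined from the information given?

When the true parameter is near the null value, the test has a harder time distinguishing Ha from H₀. Lowering α raises the bar for rejection; under Ha, the test now fails to reject on outcomes it previously would have rejected. Both changes push β in the same direction.
Since power = 1 − β and β increases, power decreases.

It decreases.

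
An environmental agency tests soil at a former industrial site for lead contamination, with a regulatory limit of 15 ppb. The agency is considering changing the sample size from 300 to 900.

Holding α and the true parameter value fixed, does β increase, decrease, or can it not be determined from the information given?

Increasing n separates the H₀ and Ha sampling distributions, so under Ha fewer outcomes land in the acceptance region.

It decreases.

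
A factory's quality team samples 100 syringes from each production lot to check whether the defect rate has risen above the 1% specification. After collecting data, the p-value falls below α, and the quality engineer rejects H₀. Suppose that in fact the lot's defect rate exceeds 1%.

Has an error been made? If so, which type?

Neither — the decision is correct.

The conventional null hypothesis here is that the lot's defect rate is 1% (within specification).
The test rejected a false H₀ — the decision matches the true state.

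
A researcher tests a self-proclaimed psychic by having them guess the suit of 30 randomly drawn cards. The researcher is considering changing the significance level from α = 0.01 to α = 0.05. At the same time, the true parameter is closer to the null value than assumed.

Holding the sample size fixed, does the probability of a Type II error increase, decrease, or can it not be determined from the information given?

Cannot be determined from the information given.

The first change alone would make β decrease; the second alone would make β increase. Which effect dominates depends on the magnitudes, which are not given.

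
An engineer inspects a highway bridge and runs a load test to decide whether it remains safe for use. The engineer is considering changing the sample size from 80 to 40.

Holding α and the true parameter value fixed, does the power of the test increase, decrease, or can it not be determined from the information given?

With less data the test statistic is noisier; under Ha, more outcomes land inside the acceptance region.
Since power = 1 − β and β increases, power decreases.

It decreases.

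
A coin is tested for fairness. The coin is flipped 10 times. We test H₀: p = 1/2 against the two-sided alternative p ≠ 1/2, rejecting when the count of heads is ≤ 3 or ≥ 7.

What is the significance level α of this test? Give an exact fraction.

11/32

α = P(X ≤ 3 or X ≥ 7 | p = 1/2), X ~ Binomial(10, 1/2).
By symmetry, α = 2·P(X ≤ 3) = 2·(1 + 10 + 45 + 120)/1024 = 352/1024 = 11/32.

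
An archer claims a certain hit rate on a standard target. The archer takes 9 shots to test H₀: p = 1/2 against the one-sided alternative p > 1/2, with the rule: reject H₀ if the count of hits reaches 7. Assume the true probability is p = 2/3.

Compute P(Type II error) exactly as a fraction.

β = P(fail to reject H₀ | Ha true) = P(Y ≤ 6 | p = 2/3), Y ~ Binomial(9, 2/3).
Equivalently, β = 1 − P(Y ≥ 7) = 12259/19683.

12259/19683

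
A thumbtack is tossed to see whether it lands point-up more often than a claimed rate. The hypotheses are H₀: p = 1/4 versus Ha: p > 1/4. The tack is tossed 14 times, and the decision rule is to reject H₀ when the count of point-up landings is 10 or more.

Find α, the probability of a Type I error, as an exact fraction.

α = P(reject H₀ | H₀ true) = P(S ≥ 10 | p = 1/4), with S ~ Binomial(14, 1/4).
Summing C(14,j)(1/4)^j(3/4)^{14−j} for j = 10,…,14 gives 91771/268435456.

91771/268435456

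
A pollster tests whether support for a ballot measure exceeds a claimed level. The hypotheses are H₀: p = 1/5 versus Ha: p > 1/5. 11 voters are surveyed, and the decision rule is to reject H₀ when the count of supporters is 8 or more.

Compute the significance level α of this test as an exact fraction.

The Type I error probability is α = P(Y ≥ 8) computed under H₀, where Y ~ Binomial(11, 1/5).
Adding the binomial terms for j = 8 through 11 with p = 1/5 yields 2297/9765625.

2297/9765625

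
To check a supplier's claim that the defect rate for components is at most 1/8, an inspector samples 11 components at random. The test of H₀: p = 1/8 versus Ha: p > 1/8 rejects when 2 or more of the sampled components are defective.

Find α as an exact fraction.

Under H₀, S ~ Binomial(11, 1/8); the Type I error rate is P(S ≥ 2).
Via the complement, α = 1 − Σ_{j=0}^{1} C(11,j)(1/8)^j(7/8)^{11-j} = 1752690055/4294967296.

1752690055/4294967296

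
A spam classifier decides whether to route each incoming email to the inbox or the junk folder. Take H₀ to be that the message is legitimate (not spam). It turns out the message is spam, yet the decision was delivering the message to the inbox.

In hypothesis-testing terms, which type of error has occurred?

'Delivering the message to the inbox' corresponds to failing to reject H₀.
H₀ was not rejected but H₀ is false — a Type II error (false negative).

Type II error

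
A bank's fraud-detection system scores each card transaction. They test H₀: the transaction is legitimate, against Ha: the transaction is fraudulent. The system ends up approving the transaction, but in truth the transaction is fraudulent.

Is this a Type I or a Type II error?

Type II error

'Approving the transaction' corresponds to failing to reject H₀.
H₀ was not rejected but H₀ is false — a Type II error (false negative).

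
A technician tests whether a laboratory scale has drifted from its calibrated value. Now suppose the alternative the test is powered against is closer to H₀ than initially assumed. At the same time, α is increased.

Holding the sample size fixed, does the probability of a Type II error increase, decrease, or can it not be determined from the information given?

The first change alone would make β increase; the second alone would make β decrease. Which effect dominates depends on the magnitudes, which are not given.

Cannot be determined from the information given.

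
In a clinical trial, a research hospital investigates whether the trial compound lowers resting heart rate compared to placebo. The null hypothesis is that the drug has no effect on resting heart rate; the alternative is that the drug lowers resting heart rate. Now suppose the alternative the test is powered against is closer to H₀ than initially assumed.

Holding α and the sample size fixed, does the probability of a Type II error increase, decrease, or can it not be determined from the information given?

It increases.

A smaller departure from H₀ means the test statistic under Ha is distributed closer to where it would be under H₀; rejection becomes less likely.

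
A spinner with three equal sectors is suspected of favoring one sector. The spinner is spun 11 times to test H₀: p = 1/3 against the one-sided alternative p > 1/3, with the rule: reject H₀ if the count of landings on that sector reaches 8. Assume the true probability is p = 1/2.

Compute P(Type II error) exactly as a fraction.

227/256

β = P(fail to reject H₀ | Ha true) = P(X ≤ 7 | p = 1/2), X ~ Binomial(11, 1/2).
Summing C(11,j)·(1/2)^j·(1/2)^{11-j} for j = 0..7 gives 227/256.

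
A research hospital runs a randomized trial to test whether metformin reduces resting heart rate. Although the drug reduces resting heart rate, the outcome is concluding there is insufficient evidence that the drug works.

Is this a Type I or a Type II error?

The null hypothesis here is that the drug has no effect on resting heart rate.
'Concluding there is insufficient evidence that the drug works' corresponds to failing to reject H₀.
H₀ was not rejected but H₀ is false — a Type II error (false negative).

Type II error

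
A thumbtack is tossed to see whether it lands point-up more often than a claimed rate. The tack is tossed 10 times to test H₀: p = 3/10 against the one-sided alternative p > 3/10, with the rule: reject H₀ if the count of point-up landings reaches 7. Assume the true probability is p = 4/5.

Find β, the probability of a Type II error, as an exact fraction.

1180409/9765625

Under the alternative p = 4/5, X ~ Binomial(10, 4/5); β is the probability the test does not reject, P(X < 7).
Equivalently, β = 1 − P(X ≥ 7) = 1180409/9765625.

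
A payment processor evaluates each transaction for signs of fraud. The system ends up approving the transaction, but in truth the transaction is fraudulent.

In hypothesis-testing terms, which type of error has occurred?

The null hypothesis here is that the transaction is legitimate.
'Approving the transaction' corresponds to failing to reject H₀.
H₀ was not rejected but H₀ is false — a Type II error (false negative).

Type II error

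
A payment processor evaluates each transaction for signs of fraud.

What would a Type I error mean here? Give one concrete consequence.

A Type I error would mean concluding that the transaction is fraudulent when in fact the transaction is legitimate. Consequence: a legitimate purchase is declined and the customer's card is frozen.

With the conventional null hypothesis that the transaction is legitimate:
A Type I error is rejecting H₀ when H₀ is true.
Here that means blocking the transaction and freezing the card when actually the transaction is legitimate.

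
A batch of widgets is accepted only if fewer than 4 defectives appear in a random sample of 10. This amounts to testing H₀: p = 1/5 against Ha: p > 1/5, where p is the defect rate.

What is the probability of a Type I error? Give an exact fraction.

1180409/9765625

Under H₀, K ~ Binomial(10, 1/5); the Type I error rate is P(K ≥ 4).
Computing the lower-tail complement: 1 − 8585216/9765625 = 1180409/9765625.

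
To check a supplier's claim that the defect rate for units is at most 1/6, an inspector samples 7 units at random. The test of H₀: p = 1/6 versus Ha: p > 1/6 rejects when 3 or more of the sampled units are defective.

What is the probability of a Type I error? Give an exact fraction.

331/3456

The significance level is the probability, assuming p = 1/6, of seeing 3 or more defectives in 7 draws.
Via the complement, α = 1 − Σ_{j=0}^{2} C(7,j)(1/6)^j(5/6)^{7-j} = 331/3456.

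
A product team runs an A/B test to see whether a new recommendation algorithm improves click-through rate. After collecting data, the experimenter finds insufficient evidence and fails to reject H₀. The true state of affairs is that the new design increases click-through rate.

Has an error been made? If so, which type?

Type II error

The conventional null hypothesis here is that the new design has no effect on click-through rate.
H₀ was not rejected, but H₀ is actually false.
Failing to reject a false null hypothesis is a Type II error (false negative).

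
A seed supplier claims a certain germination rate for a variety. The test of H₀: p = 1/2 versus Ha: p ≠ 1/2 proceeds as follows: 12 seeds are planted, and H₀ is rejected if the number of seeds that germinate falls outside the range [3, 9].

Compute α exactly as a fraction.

Under H₀, S ~ Binomial(12, 1/2); α is the probability of landing in either tail, P(S ≤ 2) + P(S ≥ 10).
Each tail has probability (1 + 12 + 66)/4096; doubling gives α = 158/4096 = 79/2048.

79/2048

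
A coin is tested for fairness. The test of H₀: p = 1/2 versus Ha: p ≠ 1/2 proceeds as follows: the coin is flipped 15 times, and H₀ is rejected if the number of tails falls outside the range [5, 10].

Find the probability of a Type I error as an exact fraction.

1941/16384

Under H₀, Y ~ Binomial(15, 1/2); α is the probability of landing in either tail, P(Y ≤ 4) + P(Y ≥ 11).
By symmetry, α = 2·P(Y ≤ 4) = 2·(1 + 15 + 105 + 455 + 1365)/32768 = 3882/32768 = 1941/16384.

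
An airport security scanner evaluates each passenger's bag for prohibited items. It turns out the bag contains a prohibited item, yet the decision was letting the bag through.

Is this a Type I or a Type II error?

The null hypothesis here is that the bag contains no prohibited items.
'Letting the bag through' corresponds to failing to reject H₀.
H₀ was not rejected but H₀ is false — a Type II error (false negative).

Type II error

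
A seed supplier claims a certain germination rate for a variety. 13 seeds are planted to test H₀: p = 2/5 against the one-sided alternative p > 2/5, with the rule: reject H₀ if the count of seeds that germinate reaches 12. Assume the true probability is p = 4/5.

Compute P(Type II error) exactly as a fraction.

935490453/1220703125

β = P(fail to reject H₀ | Ha true) = P(X ≤ 11 | p = 4/5), X ~ Binomial(13, 4/5).
Summing C(13,j)·(4/5)^j·(1/5)^{13-j} for j = 0..11 gives 935490453/1220703125.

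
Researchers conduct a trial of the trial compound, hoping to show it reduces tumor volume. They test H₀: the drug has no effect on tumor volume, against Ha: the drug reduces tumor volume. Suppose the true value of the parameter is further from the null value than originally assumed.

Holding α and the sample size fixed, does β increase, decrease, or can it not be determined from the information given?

It decreases.

A bigger departure from H₀ is easier for the test to detect, so it fails to reject less often.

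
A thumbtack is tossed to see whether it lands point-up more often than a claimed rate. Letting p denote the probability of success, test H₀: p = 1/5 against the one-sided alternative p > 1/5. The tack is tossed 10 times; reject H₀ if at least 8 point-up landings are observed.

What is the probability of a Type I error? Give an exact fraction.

The Type I error probability is α = P(S ≥ 8) computed under H₀, where S ~ Binomial(10, 1/5).
P(S ≥ 8) = Σ_{j=8}^{10} C(10,j)·(1/5)^j·(4/5)^{10-j} = 761/9765625.

761/9765625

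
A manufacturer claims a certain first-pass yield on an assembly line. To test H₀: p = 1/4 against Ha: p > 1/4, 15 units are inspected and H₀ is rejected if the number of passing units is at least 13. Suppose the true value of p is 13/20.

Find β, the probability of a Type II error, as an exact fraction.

30745097163070342213/32768000000000000000

A Type II error is failing to reject when Ha holds: with p = 13/20, β = P(Y ≤ 12).
Adding the binomial probabilities P(Y=0)+…+P(Y=12) at p = 13/20 gives 30745097163070342213/32768000000000000000.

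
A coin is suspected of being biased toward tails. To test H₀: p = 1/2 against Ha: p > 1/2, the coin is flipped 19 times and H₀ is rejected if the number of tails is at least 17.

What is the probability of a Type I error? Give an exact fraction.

191/524288

The Type I error probability is α = P(S ≥ 17) computed under H₀, where S ~ Binomial(19, 1/2).
Summing the upper tail: (171 + 19 + 1) / 2^19 = 191/524288.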